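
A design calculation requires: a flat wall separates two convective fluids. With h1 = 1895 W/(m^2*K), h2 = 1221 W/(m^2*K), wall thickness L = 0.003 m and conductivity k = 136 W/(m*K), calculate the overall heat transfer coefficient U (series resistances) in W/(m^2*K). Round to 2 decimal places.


1/U = 1/h1 + L/k + 1/h2
1/U = 1/1895 + 0.003/136 + 1/1221
1/U = 0.0005277045 + 2.20588e-05 + 0.0008190008
1/U = 0.0013687641
U = 730.59 W/(m^2*K)


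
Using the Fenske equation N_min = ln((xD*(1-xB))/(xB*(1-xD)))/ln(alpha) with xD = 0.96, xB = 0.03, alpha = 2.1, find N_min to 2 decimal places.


N_min = ln((xD*(1-xB))/(xB*(1-xD))) / ln(alpha)
Numerator inside ln: 0.9312 / 0.0012 = 776.0
ln(776.0) = 6.654153
ln(alpha) = ln(2.1) = 0.741937
N_min = 6.654153 / 0.741937 = 8.97


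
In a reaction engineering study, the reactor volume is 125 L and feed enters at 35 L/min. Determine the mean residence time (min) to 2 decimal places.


tau = V / v0
tau = 125 / 35
tau = 3.57 min


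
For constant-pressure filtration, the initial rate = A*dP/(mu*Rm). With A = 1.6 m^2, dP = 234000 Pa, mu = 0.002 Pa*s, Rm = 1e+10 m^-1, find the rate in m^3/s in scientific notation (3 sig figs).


rate = A * dP / (mu * Rm)
rate = 1.6 * 234000 / (0.002 * 1e+10)
rate = 374400.0 / 2.000e+07
rate = 1.87e-02 m^3/s


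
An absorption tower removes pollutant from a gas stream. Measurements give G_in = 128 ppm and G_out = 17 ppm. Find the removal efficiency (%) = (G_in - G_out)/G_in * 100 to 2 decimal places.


Efficiency = (G_in - G_out) / G_in * 100%
Efficiency = (128 - 17) / 128 * 100
Efficiency = 111 / 128 * 100
Efficiency = 86.72%


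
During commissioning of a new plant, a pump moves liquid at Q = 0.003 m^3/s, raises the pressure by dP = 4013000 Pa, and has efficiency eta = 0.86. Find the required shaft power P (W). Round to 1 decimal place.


P = Q * dP / eta
P = 0.003 * 4013000 / 0.86
P = 12039.0 / 0.86
P = 13998.8 W


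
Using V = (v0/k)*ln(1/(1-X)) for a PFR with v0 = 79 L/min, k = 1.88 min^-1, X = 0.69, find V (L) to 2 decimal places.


V = (v0/k) * ln(1/(1-X))
V = (79/1.88) * ln(1/(1-0.69))
V = 42.021277 * ln(3.225806)
V = 42.021277 * 1.171183
V = 49.21 L


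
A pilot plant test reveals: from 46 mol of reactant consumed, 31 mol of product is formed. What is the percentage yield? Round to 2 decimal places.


Yield = (moles product / moles consumed) * 100%
Yield = (31 / 46) * 100
Yield = 0.6739 * 100
Yield = 67.39%


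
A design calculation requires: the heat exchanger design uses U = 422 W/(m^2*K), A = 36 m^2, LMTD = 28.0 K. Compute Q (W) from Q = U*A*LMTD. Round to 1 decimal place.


Q = U * A * LMTD
Q = 422 * 36 * 28.0
Q = 425376.0 W


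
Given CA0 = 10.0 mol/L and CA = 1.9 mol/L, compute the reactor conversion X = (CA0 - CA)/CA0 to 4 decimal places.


X = (CA0 - CA) / CA0
X = (10.0 - 1.9) / 10.0
X = 8.1 / 10.0
X = 0.8100


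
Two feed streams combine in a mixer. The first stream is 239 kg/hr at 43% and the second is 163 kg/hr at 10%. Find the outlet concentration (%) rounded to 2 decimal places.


Mass balance on solute: F1*x1 + F2*x2 = F3*x3
F3 = F1 + F2 = 239 + 163 = 402 kg/hr
x3 = (F1*x1 + F2*x2)/F3
x3 = (239*0.43 + 163*0.1) / 402
x3 = 29.62%


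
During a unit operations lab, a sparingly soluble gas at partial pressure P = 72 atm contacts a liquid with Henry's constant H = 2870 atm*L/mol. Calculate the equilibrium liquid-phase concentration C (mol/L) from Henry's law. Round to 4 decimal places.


C = P / H
C = 72 / 2870
C = 0.0251 mol/L


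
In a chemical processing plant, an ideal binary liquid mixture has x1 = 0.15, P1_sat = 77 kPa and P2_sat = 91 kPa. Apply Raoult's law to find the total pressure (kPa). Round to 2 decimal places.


P = x1*P1_sat + x2*P2_sat
x2 = 1 - x1 = 1 - 0.15 = 0.85
P = 0.15*77 + 0.85*91
P = 11.55 + 77.35
P = 88.90 kPa


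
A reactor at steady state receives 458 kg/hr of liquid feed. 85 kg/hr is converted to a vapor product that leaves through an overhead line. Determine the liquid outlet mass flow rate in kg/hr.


Steady-state mass balance on the main outlet: F_out = F_in - F_removed
F_out = 458 - 85
F_out = 373 kg/hr


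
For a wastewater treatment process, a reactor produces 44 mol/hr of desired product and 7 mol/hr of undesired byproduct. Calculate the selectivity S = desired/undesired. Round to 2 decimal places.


S = desired product rate / undesired product rate
S = 44 / 7
S = 6.29


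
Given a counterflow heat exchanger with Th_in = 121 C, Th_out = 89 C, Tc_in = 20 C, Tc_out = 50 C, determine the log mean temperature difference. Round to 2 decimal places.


dT1 = Th_in - Tc_out = 121 - 50 = 71
dT2 = Th_out - Tc_in = 89 - 20 = 69
LMTD = (dT1 - dT2) / ln(dT1/dT2)
LMTD = (71 - 69) / ln(71/69)
LMTD = 70.00 K


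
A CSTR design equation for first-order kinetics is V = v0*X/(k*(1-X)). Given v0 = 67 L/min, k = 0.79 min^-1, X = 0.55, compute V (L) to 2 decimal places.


V = v0 * X / (k * (1 - X))
V = 67 * 0.55 / (0.79 * (1 - 0.55))
V = 36.85 / (0.79 * 0.45)
V = 36.85 / 0.3555
V = 103.66 L


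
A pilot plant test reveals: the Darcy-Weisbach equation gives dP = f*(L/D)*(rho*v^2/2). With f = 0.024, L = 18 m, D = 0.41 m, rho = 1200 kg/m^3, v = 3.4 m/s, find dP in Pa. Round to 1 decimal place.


dP = f * (L/D) * (rho*v^2/2)
dP = 0.024 * (18/0.41) * (1200*3.4^2/2)
L/D = 43.90243902
rho*v^2/2 = 1200*11.56/2 = 6936.0
dP = 0.024 * 43.90243902 * 6936.0
dP = 7308.2 Pa


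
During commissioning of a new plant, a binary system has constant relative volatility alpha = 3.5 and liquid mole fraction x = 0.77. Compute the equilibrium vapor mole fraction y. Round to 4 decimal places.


y = alpha*x / (1 + (alpha-1)*x)
y = 3.5*0.77 / (1 + (3.5-1)*0.77)
y = 2.695 / (1 + 1.925)
y = 2.695 / 2.925
y = 0.9214


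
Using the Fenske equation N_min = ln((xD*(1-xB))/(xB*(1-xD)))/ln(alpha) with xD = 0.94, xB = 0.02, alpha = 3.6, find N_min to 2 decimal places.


N_min = ln((xD*(1-xB))/(xB*(1-xD))) / ln(alpha)
Numerator inside ln: 0.9212 / 0.0012 = 767.666667
ln(767.666667) = 6.643356
ln(alpha) = ln(3.6) = 1.280934
N_min = 6.643356 / 1.280934 = 5.19


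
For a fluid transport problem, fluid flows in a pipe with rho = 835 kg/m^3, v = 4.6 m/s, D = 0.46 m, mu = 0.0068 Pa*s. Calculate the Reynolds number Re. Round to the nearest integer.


Re = rho * v * D / mu
Re = 835 * 4.6 * 0.46 / 0.0068
Re = 1766.86 / 0.0068
Re = 259832


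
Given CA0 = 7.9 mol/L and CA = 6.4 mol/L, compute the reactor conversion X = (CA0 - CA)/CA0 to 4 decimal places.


X = (CA0 - CA) / CA0
X = (7.9 - 6.4) / 7.9
X = 1.5 / 7.9
X = 0.1899


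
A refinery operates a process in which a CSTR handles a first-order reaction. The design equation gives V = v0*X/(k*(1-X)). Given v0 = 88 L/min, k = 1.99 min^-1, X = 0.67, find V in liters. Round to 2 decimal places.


V = v0 * X / (k * (1 - X))
V = 88 * 0.67 / (1.99 * (1 - 0.67))
V = 58.96 / (1.99 * 0.33)
V = 58.96 / 0.6567
V = 89.78 L


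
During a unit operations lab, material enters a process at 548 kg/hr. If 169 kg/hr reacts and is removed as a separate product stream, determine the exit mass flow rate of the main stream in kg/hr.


Steady-state mass balance on the main outlet: F_out = F_in - F_removed
F_out = 548 - 169
F_out = 379 kg/hr


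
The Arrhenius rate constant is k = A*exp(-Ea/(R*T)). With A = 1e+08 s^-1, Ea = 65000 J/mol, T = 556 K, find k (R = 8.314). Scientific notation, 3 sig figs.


k = A * exp(-Ea/(R*T))
k = 1e+08 * exp(-65000 / (8.314 * 556))
k = 1e+08 * exp(-14.061399)
k = 7.82e+01


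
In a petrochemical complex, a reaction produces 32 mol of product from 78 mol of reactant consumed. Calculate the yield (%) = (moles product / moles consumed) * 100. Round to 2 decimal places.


Yield = (moles product / moles consumed) * 100%
Yield = (32 / 78) * 100
Yield = 0.4103 * 100
Yield = 41.03%


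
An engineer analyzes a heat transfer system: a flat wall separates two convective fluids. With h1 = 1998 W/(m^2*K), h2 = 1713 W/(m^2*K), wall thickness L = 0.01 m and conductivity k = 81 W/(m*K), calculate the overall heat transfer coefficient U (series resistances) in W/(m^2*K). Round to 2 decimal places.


1/U = 1/h1 + L/k + 1/h2
1/U = 1/1998 + 0.01/81 + 1/1713
1/U = 0.0005005005 + 0.0001234568 + 0.0005837712
1/U = 0.0012077285
U = 828.00 W/(m^2*K)


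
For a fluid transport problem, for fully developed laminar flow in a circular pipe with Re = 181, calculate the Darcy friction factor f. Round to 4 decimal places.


f = 64 / Re
f = 64 / 181
f = 0.3536


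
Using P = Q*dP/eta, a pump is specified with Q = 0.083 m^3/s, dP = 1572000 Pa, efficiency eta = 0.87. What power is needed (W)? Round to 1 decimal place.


P = Q * dP / eta
P = 0.083 * 1572000 / 0.87
P = 130476.0 / 0.87
P = 149972.4 W


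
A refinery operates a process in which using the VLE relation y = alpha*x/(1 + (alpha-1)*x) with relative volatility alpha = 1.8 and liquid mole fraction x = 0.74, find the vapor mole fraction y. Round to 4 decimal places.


y = alpha*x / (1 + (alpha-1)*x)
y = 1.8*0.74 / (1 + (1.8-1)*0.74)
y = 1.332 / (1 + 0.592)
y = 1.332 / 1.592
y = 0.8367


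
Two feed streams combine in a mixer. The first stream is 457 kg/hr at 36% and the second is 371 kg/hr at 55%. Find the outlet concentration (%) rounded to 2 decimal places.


Mass balance on solute: F1*x1 + F2*x2 = F3*x3
F3 = F1 + F2 = 457 + 371 = 828 kg/hr
x3 = (F1*x1 + F2*x2)/F3
x3 = (457*0.36 + 371*0.55) / 828
x3 = 44.51%


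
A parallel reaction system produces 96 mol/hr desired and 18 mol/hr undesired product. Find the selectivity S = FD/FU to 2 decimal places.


S = desired product rate / undesired product rate
S = 96 / 18
S = 5.33


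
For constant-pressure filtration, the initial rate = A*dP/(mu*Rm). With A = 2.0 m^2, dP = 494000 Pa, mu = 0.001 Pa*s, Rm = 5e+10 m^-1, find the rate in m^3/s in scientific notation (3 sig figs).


rate = A * dP / (mu * Rm)
rate = 2.0 * 494000 / (0.001 * 5e+10)
rate = 988000.0 / 5.000e+07
rate = 1.98e-02 m^3/s


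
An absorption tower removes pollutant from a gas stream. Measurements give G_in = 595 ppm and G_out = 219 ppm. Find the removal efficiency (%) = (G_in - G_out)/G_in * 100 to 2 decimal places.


Efficiency = (G_in - G_out) / G_in * 100%
Efficiency = (595 - 219) / 595 * 100
Efficiency = 376 / 595 * 100
Efficiency = 63.19%


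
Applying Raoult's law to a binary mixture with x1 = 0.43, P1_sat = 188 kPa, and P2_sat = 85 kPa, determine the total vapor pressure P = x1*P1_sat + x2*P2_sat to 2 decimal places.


P = x1*P1_sat + x2*P2_sat
x2 = 1 - x1 = 1 - 0.43 = 0.57
P = 0.43*188 + 0.57*85
P = 80.84 + 48.45
P = 129.29 kPa


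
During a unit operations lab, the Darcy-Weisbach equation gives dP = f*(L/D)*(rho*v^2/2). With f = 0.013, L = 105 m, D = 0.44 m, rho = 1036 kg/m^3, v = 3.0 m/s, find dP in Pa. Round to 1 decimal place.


dP = f * (L/D) * (rho*v^2/2)
dP = 0.013 * (105/0.44) * (1036*3.0^2/2)
L/D = 238.63636364
rho*v^2/2 = 1036*9.0/2 = 4662.0
dP = 0.013 * 238.63636364 * 4662.0
dP = 14462.8 Pa


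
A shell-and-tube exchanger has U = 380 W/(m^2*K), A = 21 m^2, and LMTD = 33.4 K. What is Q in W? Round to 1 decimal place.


Q = U * A * LMTD
Q = 380 * 21 * 33.4
Q = 266532.0 W


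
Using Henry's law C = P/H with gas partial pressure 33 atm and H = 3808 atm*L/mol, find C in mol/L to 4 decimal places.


C = P / H
C = 33 / 3808
C = 0.0087 mol/L


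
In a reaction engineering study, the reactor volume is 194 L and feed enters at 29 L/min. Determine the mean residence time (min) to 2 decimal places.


tau = V / v0
tau = 194 / 29
tau = 6.69 min


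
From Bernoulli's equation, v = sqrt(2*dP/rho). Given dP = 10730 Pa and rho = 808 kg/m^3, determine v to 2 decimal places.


v = sqrt(2*dP/rho)
v = sqrt(2*10730/808)
v = sqrt(26.559406)
v = 5.15 m/s


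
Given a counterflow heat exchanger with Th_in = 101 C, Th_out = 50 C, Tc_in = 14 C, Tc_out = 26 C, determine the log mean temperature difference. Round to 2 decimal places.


dT1 = Th_in - Tc_out = 101 - 26 = 75
dT2 = Th_out - Tc_in = 50 - 14 = 36
LMTD = (dT1 - dT2) / ln(dT1/dT2)
LMTD = (75 - 36) / ln(75/36)
LMTD = 53.14 K


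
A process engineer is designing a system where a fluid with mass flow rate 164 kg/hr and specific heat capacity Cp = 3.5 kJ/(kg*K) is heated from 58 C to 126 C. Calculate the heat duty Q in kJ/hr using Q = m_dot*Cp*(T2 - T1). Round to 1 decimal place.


Q = m_dot * Cp * (T2 - T1)
Q = 164 * 3.5 * (126 - 58)
Q = 164 * 3.5 * 68
Q = 39032.0 kJ/hr


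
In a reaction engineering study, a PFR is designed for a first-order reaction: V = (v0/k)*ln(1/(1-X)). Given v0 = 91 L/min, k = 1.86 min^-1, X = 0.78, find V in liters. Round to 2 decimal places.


V = (v0/k) * ln(1/(1-X))
V = (91/1.86) * ln(1/(1-0.78))
V = 48.924731 * ln(4.545455)
V = 48.924731 * 1.514128
V = 74.08 L


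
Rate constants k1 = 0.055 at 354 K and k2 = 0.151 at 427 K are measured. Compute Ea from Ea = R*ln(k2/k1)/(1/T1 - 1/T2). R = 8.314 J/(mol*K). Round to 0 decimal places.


Ea = R * ln(k2/k1) / (1/T1 - 1/T2)
ln(k2/k1) = ln(0.151/0.055) = 1.0099467
1/T1 - 1/T2 = 1/354 - 1/427 = 0.000482938382
Ea = 8.314 * 1.0099467 / 0.000482938382
Ea = 17387 J/mol


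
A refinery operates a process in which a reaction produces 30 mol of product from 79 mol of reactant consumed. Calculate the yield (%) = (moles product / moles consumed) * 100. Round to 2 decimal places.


Yield = (moles product / moles consumed) * 100%
Yield = (30 / 79) * 100
Yield = 0.3797 * 100
Yield = 37.97%


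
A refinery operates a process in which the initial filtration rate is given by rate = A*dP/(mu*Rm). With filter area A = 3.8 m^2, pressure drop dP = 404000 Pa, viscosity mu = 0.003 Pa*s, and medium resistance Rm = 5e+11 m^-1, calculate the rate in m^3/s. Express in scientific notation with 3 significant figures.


rate = A * dP / (mu * Rm)
rate = 3.8 * 404000 / (0.003 * 5e+11)
rate = 1535200.0 / 1.500e+09
rate = 1.02e-03 m^3/s


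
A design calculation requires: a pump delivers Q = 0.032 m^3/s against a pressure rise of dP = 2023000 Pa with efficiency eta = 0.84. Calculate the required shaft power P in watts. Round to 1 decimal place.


P = Q * dP / eta
P = 0.032 * 2023000 / 0.84
P = 64736.0 / 0.84
P = 77066.7 W


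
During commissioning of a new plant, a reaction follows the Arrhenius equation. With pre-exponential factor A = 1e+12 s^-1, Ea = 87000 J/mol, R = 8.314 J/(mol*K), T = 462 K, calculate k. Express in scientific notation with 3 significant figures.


k = A * exp(-Ea/(R*T))
k = 1e+12 * exp(-87000 / (8.314 * 462))
k = 1e+12 * exp(-22.64995)
k = 1.46e+02


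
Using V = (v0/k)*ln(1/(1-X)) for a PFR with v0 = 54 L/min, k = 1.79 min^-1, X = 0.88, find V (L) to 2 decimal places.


V = (v0/k) * ln(1/(1-X))
V = (54/1.79) * ln(1/(1-0.88))
V = 30.167598 * ln(8.333333)
V = 30.167598 * 2.120263
V = 63.96 L


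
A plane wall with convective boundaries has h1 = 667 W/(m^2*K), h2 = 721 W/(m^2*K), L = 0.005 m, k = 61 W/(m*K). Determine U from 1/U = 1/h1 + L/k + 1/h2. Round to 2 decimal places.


1/U = 1/h1 + L/k + 1/h2
1/U = 1/667 + 0.005/61 + 1/721
1/U = 0.0014992504 + 8.19672e-05 + 0.0013869626
1/U = 0.0029681802
U = 336.91 W/(m^2*K)


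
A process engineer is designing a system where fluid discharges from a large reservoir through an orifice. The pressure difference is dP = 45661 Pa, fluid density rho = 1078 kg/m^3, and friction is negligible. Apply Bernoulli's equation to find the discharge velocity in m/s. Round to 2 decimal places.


v = sqrt(2*dP/rho)
v = sqrt(2*45661/1078)
v = sqrt(84.714286)
v = 9.20 m/s


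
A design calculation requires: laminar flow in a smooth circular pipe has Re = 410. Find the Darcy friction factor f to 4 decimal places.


f = 64 / Re
f = 64 / 410
f = 0.1561


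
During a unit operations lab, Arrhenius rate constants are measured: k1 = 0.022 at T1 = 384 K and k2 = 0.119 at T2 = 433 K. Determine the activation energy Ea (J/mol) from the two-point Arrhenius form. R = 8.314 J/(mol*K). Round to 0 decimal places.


Ea = R * ln(k2/k1) / (1/T1 - 1/T2)
ln(k2/k1) = ln(0.119/0.022) = 1.688081
1/T1 - 1/T2 = 1/384 - 1/433 = 0.000294697844
Ea = 8.314 * 1.688081 / 0.000294697844
Ea = 47624 J/mol


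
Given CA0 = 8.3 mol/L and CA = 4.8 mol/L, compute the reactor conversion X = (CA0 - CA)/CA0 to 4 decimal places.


X = (CA0 - CA) / CA0
X = (8.3 - 4.8) / 8.3
X = 3.5 / 8.3
X = 0.4217


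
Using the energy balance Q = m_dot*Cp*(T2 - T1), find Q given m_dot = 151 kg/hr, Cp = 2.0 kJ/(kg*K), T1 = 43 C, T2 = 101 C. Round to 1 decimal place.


Q = m_dot * Cp * (T2 - T1)
Q = 151 * 2.0 * (101 - 43)
Q = 151 * 2.0 * 58
Q = 17516.0 kJ/hr


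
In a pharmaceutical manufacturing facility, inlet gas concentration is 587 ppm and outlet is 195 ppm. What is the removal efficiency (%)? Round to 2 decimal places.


Efficiency = (G_in - G_out) / G_in * 100%
Efficiency = (587 - 195) / 587 * 100
Efficiency = 392 / 587 * 100
Efficiency = 66.78%


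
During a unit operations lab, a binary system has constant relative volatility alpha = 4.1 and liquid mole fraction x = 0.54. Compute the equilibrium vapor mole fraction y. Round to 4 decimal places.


y = alpha*x / (1 + (alpha-1)*x)
y = 4.1*0.54 / (1 + (4.1-1)*0.54)
y = 2.214 / (1 + 1.674)
y = 2.214 / 2.674
y = 0.8280


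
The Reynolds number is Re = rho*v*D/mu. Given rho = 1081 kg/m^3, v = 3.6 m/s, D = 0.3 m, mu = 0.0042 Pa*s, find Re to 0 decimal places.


Re = rho * v * D / mu
Re = 1081 * 3.6 * 0.3 / 0.0042
Re = 1167.48 / 0.0042
Re = 277971


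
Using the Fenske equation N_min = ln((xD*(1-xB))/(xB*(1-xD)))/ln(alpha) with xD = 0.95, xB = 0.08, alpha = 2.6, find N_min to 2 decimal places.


N_min = ln((xD*(1-xB))/(xB*(1-xD))) / ln(alpha)
Numerator inside ln: 0.874 / 0.004 = 218.5
ln(218.5) = 5.386786
ln(alpha) = ln(2.6) = 0.955511
N_min = 5.386786 / 0.955511 = 5.64


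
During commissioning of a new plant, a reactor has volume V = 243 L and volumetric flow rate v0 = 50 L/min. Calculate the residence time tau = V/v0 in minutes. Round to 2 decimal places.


tau = V / v0
tau = 243 / 50
tau = 4.86 min


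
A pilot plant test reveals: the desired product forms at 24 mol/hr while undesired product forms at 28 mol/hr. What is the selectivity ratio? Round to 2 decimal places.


S = desired product rate / undesired product rate
S = 24 / 28
S = 0.86


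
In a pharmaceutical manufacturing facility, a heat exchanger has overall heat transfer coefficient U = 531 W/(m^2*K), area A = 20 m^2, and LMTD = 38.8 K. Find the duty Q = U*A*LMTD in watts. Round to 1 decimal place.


Q = U * A * LMTD
Q = 531 * 20 * 38.8
Q = 412056.0 W


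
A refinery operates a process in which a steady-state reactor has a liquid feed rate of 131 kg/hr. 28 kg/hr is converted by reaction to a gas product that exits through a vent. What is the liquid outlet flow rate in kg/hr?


Steady-state mass balance on the main outlet: F_out = F_in - F_removed
F_out = 131 - 28
F_out = 103 kg/hr


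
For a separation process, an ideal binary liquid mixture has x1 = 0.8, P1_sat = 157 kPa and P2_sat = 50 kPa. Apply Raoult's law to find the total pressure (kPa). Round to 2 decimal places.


P = x1*P1_sat + x2*P2_sat
x2 = 1 - x1 = 1 - 0.8 = 0.2
P = 0.8*157 + 0.2*50
P = 125.6 + 10.0
P = 135.60 kPa


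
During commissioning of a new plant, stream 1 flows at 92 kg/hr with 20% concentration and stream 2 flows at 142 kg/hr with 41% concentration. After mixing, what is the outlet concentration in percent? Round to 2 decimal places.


Mass balance on solute: F1*x1 + F2*x2 = F3*x3
F3 = F1 + F2 = 92 + 142 = 234 kg/hr
x3 = (F1*x1 + F2*x2)/F3
x3 = (92*0.2 + 142*0.41) / 234
x3 = 32.74%


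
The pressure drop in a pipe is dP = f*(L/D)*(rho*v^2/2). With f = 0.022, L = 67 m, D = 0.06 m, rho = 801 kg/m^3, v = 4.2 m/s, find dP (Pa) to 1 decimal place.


dP = f * (L/D) * (rho*v^2/2)
dP = 0.022 * (67/0.06) * (801*4.2^2/2)
L/D = 1116.66666667
rho*v^2/2 = 801*17.64/2 = 7064.82
dP = 0.022 * 1116.66666667 * 7064.82
dP = 173559.1 Pa


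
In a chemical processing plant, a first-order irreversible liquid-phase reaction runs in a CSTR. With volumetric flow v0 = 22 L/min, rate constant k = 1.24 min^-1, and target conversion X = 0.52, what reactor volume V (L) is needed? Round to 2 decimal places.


V = v0 * X / (k * (1 - X))
V = 22 * 0.52 / (1.24 * (1 - 0.52))
V = 11.44 / (1.24 * 0.48)
V = 11.44 / 0.5952
V = 19.22 L


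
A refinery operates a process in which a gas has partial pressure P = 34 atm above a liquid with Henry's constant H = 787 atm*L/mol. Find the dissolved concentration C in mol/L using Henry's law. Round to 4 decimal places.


C = P / H
C = 34 / 787
C = 0.0432 mol/L


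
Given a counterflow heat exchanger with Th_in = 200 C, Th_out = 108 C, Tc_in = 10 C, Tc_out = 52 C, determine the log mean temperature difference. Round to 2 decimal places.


dT1 = Th_in - Tc_out = 200 - 52 = 148
dT2 = Th_out - Tc_in = 108 - 10 = 98
LMTD = (dT1 - dT2) / ln(dT1/dT2)
LMTD = (148 - 98) / ln(148/98)
LMTD = 121.29 K


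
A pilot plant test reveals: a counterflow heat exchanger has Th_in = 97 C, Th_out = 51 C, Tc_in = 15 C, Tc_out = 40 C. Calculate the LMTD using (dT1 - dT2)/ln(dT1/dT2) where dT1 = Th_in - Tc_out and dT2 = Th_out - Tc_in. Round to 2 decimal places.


dT1 = Th_in - Tc_out = 97 - 40 = 57
dT2 = Th_out - Tc_in = 51 - 15 = 36
LMTD = (dT1 - dT2) / ln(dT1/dT2)
LMTD = (57 - 36) / ln(57/36)
LMTD = 45.70 K


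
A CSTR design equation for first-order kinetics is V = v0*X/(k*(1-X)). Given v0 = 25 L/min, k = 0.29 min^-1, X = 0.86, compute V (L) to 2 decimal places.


V = v0 * X / (k * (1 - X))
V = 25 * 0.86 / (0.29 * (1 - 0.86))
V = 21.5 / (0.29 * 0.14)
V = 21.5 / 0.0406
V = 529.56 L


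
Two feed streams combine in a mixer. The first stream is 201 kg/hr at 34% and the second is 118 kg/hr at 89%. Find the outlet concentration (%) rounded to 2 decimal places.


Mass balance on solute: F1*x1 + F2*x2 = F3*x3
F3 = F1 + F2 = 201 + 118 = 319 kg/hr
x3 = (F1*x1 + F2*x2)/F3
x3 = (201*0.34 + 118*0.89) / 319
x3 = 54.34%


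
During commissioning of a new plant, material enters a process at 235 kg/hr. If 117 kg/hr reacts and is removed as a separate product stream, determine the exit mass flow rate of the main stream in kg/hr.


Steady-state mass balance on the main outlet: F_out = F_in - F_removed
F_out = 235 - 117
F_out = 118 kg/hr


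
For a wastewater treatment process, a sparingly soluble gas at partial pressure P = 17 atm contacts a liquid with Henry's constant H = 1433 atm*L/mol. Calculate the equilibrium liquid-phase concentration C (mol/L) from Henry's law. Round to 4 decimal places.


C = P / H
C = 17 / 1433
C = 0.0119 mol/L


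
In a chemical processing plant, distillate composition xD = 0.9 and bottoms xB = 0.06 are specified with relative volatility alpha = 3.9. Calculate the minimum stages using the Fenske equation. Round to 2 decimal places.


N_min = ln((xD*(1-xB))/(xB*(1-xD))) / ln(alpha)
Numerator inside ln: 0.846 / 0.006 = 141.0
ln(141.0) = 4.94876
ln(alpha) = ln(3.9) = 1.360977
N_min = 4.94876 / 1.360977 = 3.64


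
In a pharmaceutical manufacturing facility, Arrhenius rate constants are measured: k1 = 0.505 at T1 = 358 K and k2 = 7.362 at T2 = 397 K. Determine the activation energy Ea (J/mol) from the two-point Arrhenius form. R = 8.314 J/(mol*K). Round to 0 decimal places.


Ea = R * ln(k2/k1) / (1/T1 - 1/T2)
ln(k2/k1) = ln(7.362/0.505) = 2.6795285
1/T1 - 1/T2 = 1/358 - 1/397 = 0.000274404402
Ea = 8.314 * 2.6795285 / 0.000274404402
Ea = 81185 J/mol


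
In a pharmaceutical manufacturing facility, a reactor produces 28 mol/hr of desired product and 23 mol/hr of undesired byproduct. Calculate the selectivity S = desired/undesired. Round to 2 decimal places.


S = desired product rate / undesired product rate
S = 28 / 23
S = 1.22


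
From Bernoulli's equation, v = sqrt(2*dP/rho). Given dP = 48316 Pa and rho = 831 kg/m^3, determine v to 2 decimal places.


v = sqrt(2*dP/rho)
v = sqrt(2*48316/831)
v = sqrt(116.283995)
v = 10.78 m/s


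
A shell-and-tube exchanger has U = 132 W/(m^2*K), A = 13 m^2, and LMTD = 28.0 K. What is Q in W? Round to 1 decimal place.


Q = U * A * LMTD
Q = 132 * 13 * 28.0
Q = 48048.0 W


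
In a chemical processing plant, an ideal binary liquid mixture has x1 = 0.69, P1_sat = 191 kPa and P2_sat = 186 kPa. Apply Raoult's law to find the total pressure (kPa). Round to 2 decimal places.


P = x1*P1_sat + x2*P2_sat
x2 = 1 - x1 = 1 - 0.69 = 0.31
P = 0.69*191 + 0.31*186
P = 131.79 + 57.66
P = 189.45 kPa


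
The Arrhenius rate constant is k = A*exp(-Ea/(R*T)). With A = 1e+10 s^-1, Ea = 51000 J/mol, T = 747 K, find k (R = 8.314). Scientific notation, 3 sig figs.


k = A * exp(-Ea/(R*T))
k = 1e+10 * exp(-51000 / (8.314 * 747))
k = 1e+10 * exp(-8.211823)
k = 2.71e+06


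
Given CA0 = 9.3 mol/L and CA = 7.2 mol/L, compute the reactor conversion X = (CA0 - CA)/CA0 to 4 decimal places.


X = (CA0 - CA) / CA0
X = (9.3 - 7.2) / 9.3
X = 2.1 / 9.3
X = 0.2258


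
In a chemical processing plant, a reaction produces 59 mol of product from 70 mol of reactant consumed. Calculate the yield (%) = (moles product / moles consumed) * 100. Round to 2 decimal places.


Yield = (moles product / moles consumed) * 100%
Yield = (59 / 70) * 100
Yield = 0.8429 * 100
Yield = 84.29%


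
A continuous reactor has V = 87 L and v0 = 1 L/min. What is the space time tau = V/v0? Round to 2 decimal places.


tau = V / v0
tau = 87 / 1
tau = 87.00 min


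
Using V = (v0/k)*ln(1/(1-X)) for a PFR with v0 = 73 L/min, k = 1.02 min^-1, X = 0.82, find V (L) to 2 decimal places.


V = (v0/k) * ln(1/(1-X))
V = (73/1.02) * ln(1/(1-0.82))
V = 71.568627 * ln(5.555556)
V = 71.568627 * 1.714799
V = 122.73 L


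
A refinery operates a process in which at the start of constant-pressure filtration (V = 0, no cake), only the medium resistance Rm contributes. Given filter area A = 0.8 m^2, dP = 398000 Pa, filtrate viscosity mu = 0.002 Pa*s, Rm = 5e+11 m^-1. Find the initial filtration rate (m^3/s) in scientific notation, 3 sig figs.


rate = A * dP / (mu * Rm)
rate = 0.8 * 398000 / (0.002 * 5e+11)
rate = 318400.0 / 1.000e+09
rate = 3.18e-04 m^3/s


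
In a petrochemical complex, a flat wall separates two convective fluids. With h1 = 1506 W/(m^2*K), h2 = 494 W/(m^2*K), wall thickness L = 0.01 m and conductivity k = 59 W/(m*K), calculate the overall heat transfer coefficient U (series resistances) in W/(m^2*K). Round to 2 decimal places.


1/U = 1/h1 + L/k + 1/h2
1/U = 1/1506 + 0.01/59 + 1/494
1/U = 0.0006640106 + 0.0001694915 + 0.0020242915
1/U = 0.0028577936
U = 349.92 W/(m^2*K)


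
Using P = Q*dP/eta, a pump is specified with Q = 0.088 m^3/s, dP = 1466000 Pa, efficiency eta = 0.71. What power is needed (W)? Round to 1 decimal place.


P = Q * dP / eta
P = 0.088 * 1466000 / 0.71
P = 129008.0 / 0.71
P = 181701.4 W


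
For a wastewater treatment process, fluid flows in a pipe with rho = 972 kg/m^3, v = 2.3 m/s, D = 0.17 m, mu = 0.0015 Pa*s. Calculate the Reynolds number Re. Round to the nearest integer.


Re = rho * v * D / mu
Re = 972 * 2.3 * 0.17 / 0.0015
Re = 380.052 / 0.0015
Re = 253368


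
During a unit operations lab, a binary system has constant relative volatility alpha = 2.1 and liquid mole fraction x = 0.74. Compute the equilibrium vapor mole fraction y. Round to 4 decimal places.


y = alpha*x / (1 + (alpha-1)*x)
y = 2.1*0.74 / (1 + (2.1-1)*0.74)
y = 1.554 / (1 + 0.814)
y = 1.554 / 1.814
y = 0.8567


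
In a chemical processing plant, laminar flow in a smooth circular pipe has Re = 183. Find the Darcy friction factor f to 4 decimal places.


f = 64 / Re
f = 64 / 183
f = 0.3497


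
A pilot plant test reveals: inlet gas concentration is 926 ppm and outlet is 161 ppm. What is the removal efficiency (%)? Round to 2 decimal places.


Efficiency = (G_in - G_out) / G_in * 100%
Efficiency = (926 - 161) / 926 * 100
Efficiency = 765 / 926 * 100
Efficiency = 82.61%


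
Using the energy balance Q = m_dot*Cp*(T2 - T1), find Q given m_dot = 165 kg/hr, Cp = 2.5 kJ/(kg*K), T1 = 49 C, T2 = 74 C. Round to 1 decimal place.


Q = m_dot * Cp * (T2 - T1)
Q = 165 * 2.5 * (74 - 49)
Q = 165 * 2.5 * 25
Q = 10312.5 kJ/hr


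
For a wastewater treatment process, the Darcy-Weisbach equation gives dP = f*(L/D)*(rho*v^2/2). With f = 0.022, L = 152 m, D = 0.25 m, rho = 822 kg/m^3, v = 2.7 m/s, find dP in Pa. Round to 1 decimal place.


dP = f * (L/D) * (rho*v^2/2)
dP = 0.022 * (152/0.25) * (822*2.7^2/2)
L/D = 608.0
rho*v^2/2 = 822*7.29/2 = 2996.19
dP = 0.022 * 608.0 * 2996.19
dP = 40077.0 Pa


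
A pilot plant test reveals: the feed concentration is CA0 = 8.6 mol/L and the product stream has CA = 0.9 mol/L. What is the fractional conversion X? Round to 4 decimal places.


X = (CA0 - CA) / CA0
X = (8.6 - 0.9) / 8.6
X = 7.7 / 8.6
X = 0.8953


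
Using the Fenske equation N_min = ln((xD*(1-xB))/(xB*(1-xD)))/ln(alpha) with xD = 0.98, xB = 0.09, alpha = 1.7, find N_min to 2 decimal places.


N_min = ln((xD*(1-xB))/(xB*(1-xD))) / ln(alpha)
Numerator inside ln: 0.8918 / 0.0018 = 495.444444
ln(495.444444) = 6.205455
ln(alpha) = ln(1.7) = 0.530628
N_min = 6.205455 / 0.530628 = 11.69


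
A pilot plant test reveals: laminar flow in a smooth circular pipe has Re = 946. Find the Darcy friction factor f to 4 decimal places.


f = 64 / Re
f = 64 / 946
f = 0.0677


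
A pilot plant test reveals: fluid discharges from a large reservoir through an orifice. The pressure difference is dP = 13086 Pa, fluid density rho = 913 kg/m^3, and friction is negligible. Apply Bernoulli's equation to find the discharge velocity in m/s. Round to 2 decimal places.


v = sqrt(2*dP/rho)
v = sqrt(2*13086/913)
v = sqrt(28.665936)
v = 5.35 m/s


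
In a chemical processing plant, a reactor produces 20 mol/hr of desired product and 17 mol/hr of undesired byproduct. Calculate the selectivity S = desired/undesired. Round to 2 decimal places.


S = desired product rate / undesired product rate
S = 20 / 17
S = 1.18


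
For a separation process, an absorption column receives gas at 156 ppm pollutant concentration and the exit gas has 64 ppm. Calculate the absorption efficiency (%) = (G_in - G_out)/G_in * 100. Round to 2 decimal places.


Efficiency = (G_in - G_out) / G_in * 100%
Efficiency = (156 - 64) / 156 * 100
Efficiency = 92 / 156 * 100
Efficiency = 58.97%


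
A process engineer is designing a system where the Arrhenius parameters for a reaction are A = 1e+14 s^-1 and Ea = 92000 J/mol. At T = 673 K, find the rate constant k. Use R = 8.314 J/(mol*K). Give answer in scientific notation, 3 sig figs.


k = A * exp(-Ea/(R*T))
k = 1e+14 * exp(-92000 / (8.314 * 673))
k = 1e+14 * exp(-16.442307)
k = 7.23e+06


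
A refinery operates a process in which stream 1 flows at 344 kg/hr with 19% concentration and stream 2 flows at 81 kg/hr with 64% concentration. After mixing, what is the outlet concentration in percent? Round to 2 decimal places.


Mass balance on solute: F1*x1 + F2*x2 = F3*x3
F3 = F1 + F2 = 344 + 81 = 425 kg/hr
x3 = (F1*x1 + F2*x2)/F3
x3 = (344*0.19 + 81*0.64) / 425
x3 = 27.58%


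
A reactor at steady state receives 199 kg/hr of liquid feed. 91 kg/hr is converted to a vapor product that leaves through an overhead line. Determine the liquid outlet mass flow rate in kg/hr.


Steady-state mass balance on the main outlet: F_out = F_in - F_removed
F_out = 199 - 91
F_out = 108 kg/hr


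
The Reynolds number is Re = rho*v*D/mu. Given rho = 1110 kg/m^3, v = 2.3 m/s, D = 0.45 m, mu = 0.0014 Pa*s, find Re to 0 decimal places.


Re = rho * v * D / mu
Re = 1110 * 2.3 * 0.45 / 0.0014
Re = 1148.85 / 0.0014
Re = 820607


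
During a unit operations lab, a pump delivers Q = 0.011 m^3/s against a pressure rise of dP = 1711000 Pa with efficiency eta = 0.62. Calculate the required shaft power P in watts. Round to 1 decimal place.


P = Q * dP / eta
P = 0.011 * 1711000 / 0.62
P = 18821.0 / 0.62
P = 30356.5 W


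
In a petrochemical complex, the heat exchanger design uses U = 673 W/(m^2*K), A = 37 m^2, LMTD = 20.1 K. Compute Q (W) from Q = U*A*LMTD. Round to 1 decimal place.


Q = U * A * LMTD
Q = 673 * 37 * 20.1
Q = 500510.1 W


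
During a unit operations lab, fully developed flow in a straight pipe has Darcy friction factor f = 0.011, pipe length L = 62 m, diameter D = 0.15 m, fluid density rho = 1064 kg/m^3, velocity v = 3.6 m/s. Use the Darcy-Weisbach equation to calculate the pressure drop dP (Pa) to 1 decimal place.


dP = f * (L/D) * (rho*v^2/2)
dP = 0.011 * (62/0.15) * (1064*3.6^2/2)
L/D = 413.33333333
rho*v^2/2 = 1064*12.96/2 = 6894.72
dP = 0.011 * 413.33333333 * 6894.72
dP = 31348.0 Pa


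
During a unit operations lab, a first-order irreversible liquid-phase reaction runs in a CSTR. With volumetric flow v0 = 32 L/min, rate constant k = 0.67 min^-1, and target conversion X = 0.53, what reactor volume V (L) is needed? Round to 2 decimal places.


V = v0 * X / (k * (1 - X))
V = 32 * 0.53 / (0.67 * (1 - 0.53))
V = 16.96 / (0.67 * 0.47)
V = 16.96 / 0.3149
V = 53.86 L


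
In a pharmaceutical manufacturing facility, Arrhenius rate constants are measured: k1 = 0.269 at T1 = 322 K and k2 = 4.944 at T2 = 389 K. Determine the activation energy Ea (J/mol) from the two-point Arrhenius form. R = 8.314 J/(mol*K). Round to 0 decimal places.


Ea = R * ln(k2/k1) / (1/T1 - 1/T2)
ln(k2/k1) = ln(4.944/0.269) = 2.9112186
1/T1 - 1/T2 = 1/322 - 1/389 = 0.000534895975
Ea = 8.314 * 2.9112186 / 0.000534895975
Ea = 45250 J/mol


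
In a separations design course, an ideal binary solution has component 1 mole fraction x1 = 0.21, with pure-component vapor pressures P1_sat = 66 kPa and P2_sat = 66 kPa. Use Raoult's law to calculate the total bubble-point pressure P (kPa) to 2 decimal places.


P = x1*P1_sat + x2*P2_sat
x2 = 1 - x1 = 1 - 0.21 = 0.79
P = 0.21*66 + 0.79*66
P = 13.86 + 52.14
P = 66.00 kPa


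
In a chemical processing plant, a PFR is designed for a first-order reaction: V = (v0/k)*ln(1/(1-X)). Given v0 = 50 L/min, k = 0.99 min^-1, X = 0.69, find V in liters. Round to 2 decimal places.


V = (v0/k) * ln(1/(1-X))
V = (50/0.99) * ln(1/(1-0.69))
V = 50.505051 * ln(3.225806)
V = 50.505051 * 1.171183
V = 59.15 L


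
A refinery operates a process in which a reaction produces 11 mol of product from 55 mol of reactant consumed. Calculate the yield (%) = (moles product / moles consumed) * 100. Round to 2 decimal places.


Yield = (moles product / moles consumed) * 100%
Yield = (11 / 55) * 100
Yield = 0.2 * 100
Yield = 20.00%


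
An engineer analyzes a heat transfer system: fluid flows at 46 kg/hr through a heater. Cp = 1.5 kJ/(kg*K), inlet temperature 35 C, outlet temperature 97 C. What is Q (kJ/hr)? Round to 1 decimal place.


Q = m_dot * Cp * (T2 - T1)
Q = 46 * 1.5 * (97 - 35)
Q = 46 * 1.5 * 62
Q = 4278.0 kJ/hr


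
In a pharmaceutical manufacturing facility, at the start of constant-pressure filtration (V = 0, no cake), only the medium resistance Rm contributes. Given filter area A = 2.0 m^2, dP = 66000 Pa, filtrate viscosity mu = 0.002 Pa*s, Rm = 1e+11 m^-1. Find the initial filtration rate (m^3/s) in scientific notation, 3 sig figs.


rate = A * dP / (mu * Rm)
rate = 2.0 * 66000 / (0.002 * 1e+11)
rate = 132000.0 / 2.000e+08
rate = 6.60e-04 m^3/s


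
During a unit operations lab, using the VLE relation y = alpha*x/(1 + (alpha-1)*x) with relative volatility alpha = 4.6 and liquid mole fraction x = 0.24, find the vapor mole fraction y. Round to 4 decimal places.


y = alpha*x / (1 + (alpha-1)*x)
y = 4.6*0.24 / (1 + (4.6-1)*0.24)
y = 1.104 / (1 + 0.864)
y = 1.104 / 1.864
y = 0.5923


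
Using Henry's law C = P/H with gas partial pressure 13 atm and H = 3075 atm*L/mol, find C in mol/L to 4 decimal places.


C = P / H
C = 13 / 3075
C = 0.0042 mol/L


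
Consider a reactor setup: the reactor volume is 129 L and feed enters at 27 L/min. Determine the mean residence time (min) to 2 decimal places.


tau = V / v0
tau = 129 / 27
tau = 4.78 min


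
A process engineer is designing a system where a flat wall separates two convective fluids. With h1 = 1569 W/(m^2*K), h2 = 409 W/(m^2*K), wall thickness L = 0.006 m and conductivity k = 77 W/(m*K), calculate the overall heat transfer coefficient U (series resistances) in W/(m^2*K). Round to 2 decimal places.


1/U = 1/h1 + L/k + 1/h2
1/U = 1/1569 + 0.006/77 + 1/409
1/U = 0.0006373486 + 7.79221e-05 + 0.0024449878
1/U = 0.0031602585
U = 316.43 W/(m^2*K)


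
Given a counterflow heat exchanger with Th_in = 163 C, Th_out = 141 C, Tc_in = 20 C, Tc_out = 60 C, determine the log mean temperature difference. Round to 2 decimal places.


dT1 = Th_in - Tc_out = 163 - 60 = 103
dT2 = Th_out - Tc_in = 141 - 20 = 121
LMTD = (dT1 - dT2) / ln(dT1/dT2)
LMTD = (103 - 121) / ln(103/121)
LMTD = 111.76 K


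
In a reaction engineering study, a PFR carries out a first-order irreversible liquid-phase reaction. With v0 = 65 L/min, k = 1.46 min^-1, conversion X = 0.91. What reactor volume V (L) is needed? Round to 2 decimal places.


V = (v0/k) * ln(1/(1-X))
V = (65/1.46) * ln(1/(1-0.91))
V = 44.520548 * ln(11.111111)
V = 44.520548 * 2.407946
V = 107.20 L


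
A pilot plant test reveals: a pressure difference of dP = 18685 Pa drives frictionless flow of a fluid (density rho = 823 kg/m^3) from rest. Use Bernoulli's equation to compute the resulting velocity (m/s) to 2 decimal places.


v = sqrt(2*dP/rho)
v = sqrt(2*18685/823)
v = sqrt(45.407047)
v = 6.74 m/s


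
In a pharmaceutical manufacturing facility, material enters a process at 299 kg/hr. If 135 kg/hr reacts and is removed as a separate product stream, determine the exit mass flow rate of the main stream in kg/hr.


Steady-state mass balance on the main outlet: F_out = F_in - F_removed
F_out = 299 - 135
F_out = 164 kg/hr


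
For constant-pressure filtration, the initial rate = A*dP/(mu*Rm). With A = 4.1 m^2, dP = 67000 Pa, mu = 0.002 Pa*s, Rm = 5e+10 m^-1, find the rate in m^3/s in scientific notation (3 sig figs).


rate = A * dP / (mu * Rm)
rate = 4.1 * 67000 / (0.002 * 5e+10)
rate = 274700.0 / 1.000e+08
rate = 2.75e-03 m^3/s


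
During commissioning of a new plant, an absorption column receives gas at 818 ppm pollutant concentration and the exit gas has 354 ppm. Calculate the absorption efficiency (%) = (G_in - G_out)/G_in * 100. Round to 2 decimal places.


Efficiency = (G_in - G_out) / G_in * 100%
Efficiency = (818 - 354) / 818 * 100
Efficiency = 464 / 818 * 100
Efficiency = 56.72%


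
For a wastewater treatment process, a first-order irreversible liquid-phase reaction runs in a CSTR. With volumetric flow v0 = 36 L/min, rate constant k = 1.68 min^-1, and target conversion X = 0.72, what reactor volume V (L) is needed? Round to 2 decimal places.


V = v0 * X / (k * (1 - X))
V = 36 * 0.72 / (1.68 * (1 - 0.72))
V = 25.92 / (1.68 * 0.28)
V = 25.92 / 0.4704
V = 55.10 L


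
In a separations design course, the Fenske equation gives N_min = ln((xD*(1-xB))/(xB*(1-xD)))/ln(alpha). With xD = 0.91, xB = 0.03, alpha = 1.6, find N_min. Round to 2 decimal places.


N_min = ln((xD*(1-xB))/(xB*(1-xD))) / ln(alpha)
Numerator inside ln: 0.8827 / 0.0027 = 326.925926
ln(326.925926) = 5.789734
ln(alpha) = ln(1.6) = 0.470004
N_min = 5.789734 / 0.470004 = 12.32


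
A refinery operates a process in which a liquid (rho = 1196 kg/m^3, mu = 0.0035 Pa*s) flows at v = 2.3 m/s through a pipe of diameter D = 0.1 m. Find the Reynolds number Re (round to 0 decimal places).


Re = rho * v * D / mu
Re = 1196 * 2.3 * 0.1 / 0.0035
Re = 275.08 / 0.0035
Re = 78594


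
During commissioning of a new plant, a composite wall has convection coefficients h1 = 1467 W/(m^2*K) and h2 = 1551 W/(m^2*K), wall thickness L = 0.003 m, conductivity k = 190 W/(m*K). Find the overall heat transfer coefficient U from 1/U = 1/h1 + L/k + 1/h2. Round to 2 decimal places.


1/U = 1/h1 + L/k + 1/h2
1/U = 1/1467 + 0.003/190 + 1/1551
1/U = 0.0006816633 + 1.57895e-05 + 0.0006447453
1/U = 0.0013421981
U = 745.05 W/(m^2*K)
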